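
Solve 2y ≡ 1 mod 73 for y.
Since 73 is prime, by Fermat 2^(-1) ≡ 2^{71} ≡ 37 mod 73. Verify: 2 × 37 = 74 ≡ 1 mod 73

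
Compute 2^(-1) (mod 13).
Since 13 is prime, by Fermat 2^(-1) ≡ 2^{11} ≡ 7 (mod 13). Verify: 2 × 7 = 14 ≡ 1 (mod 13)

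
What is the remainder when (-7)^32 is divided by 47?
By repeated squaring mod 47: (-7)^{1}≡40, (-7)^{2}≡2, (-7)^{4}≡4, (-7)^{8}≡16, (-7)^{16}≡21, (-7)^{32}≡18. So (-7)^{32} ≡ 18 mod 47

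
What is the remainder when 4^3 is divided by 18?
4^{3} = 64 ≡ 10 mod 18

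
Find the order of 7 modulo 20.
Powers of 7 mod 20: 7^1≡7, 7^2≡9, 7^3≡3, 7^4≡1. ord_20(7) = 4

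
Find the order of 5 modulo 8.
Powers of 5 mod 8: 5^1≡5, 5^2≡1. Order = 2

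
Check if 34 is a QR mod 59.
By Euler's criterion: 34^{29} ≡ 58 (mod 59). Since this equals -1 (≡ 58), 34 is not a QR.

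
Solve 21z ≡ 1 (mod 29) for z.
Since 29 is prime, by Fermat 21^(-1) ≡ 21^{27} ≡ 18 (mod 29). Verify: 21 × 18 = 378 ≡ 1 (mod 29)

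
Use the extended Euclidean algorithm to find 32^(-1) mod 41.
Extended GCD: 32(9) + 41(-7) = 1. So 32^(-1) ≡ 9 mod 41. Verify: 32 × 9 = 288 ≡ 1 mod 41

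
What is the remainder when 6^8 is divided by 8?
By repeated squaring mod 8: 6^{1}≡6, 6^{2}≡4, 6^{4}≡0, 6^{8}≡0. So 6^{8} ≡ 0 mod 8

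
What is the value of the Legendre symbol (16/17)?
(16/17) = 16^{8} mod 17 = 1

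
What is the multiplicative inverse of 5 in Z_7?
Since 7 is prime, by Fermat 5^(-1) ≡ 5^{5} ≡ 3 (mod 7). Verify: 5 × 3 = 15 ≡ 1 (mod 7)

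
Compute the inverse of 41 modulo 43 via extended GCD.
Extended GCD: 41(21) + 43(-20) = 1. So 41^(-1) ≡ 21 (mod 43). Verify: 41 × 21 = 861 ≡ 1 (mod 43)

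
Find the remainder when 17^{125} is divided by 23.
By Fermat: 17^{22} ≡ 1 mod 23. 125 = 5×22 + 15. So 17^{125} ≡ 17^{15} ≡ 15 mod 23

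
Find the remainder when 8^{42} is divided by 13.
By Fermat: 8^{12} ≡ 1 (mod 13). 42 = 3×12 + 6. So 8^{42} ≡ 8^{6} ≡ 12 (mod 13)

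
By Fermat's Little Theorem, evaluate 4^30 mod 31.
By Fermat's Little Theorem, 4^{30} ≡ 1 mod 31 since 31 is prime and gcd(4, 31) = 1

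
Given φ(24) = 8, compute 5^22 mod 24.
By Euler: 5^{8} ≡ 1 mod 24 since gcd(5, 24) = 1. 22 = 2×8 + 6. So 5^{22} ≡ 5^{6} ≡ 1 mod 24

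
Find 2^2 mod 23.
2^{2} = 4 ≡ 4 mod 23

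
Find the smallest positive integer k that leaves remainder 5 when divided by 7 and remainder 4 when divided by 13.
M = 7 × 13 = 91. M₁ = 13, y₁ ≡ 6 (mod 7). M₂ = 7, y₂ ≡ 2 (mod 13). k = 5×13×6 + 4×7×2 ≡ 82 (mod 91)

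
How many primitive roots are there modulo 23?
There are φ(23-1) = φ(22) = 10 primitive roots modulo 23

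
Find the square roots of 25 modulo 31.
The square roots of 25 mod 31 are 5 and 26. Verify: 5² = 25 ≡ 25 (mod 31)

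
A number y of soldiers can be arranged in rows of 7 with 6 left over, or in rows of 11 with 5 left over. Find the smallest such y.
M = 7 × 11 = 77. M₁ = 11, y₁ ≡ 2 mod 7. M₂ = 7, y₂ ≡ 8 mod 11. y = 6×11×2 + 5×7×8 ≡ 27 mod 77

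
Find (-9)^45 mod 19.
Using Fermat: (-9)^{18} ≡ 1 mod 19. 45 ≡ 9 mod 18. So (-9)^{45} ≡ (-9)^{9} ≡ 18 mod 19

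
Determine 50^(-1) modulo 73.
Since 73 is prime, by Fermat 50^(-1) ≡ 50^{71} ≡ 19 (mod 73). Verify: 50 × 19 = 950 ≡ 1 (mod 73)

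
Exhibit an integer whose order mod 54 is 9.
7 has order 9 mod 54 since 7^{9} ≡ 1 mod 54 and no smaller power works.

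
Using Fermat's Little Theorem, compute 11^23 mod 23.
By Fermat: 11^{22} ≡ 1 (mod 23). So 11^{23} = 11^{22} · 11^{1} ≡ 11^{1} ≡ 11 (mod 23)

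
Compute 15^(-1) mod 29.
Since 29 is prime, by Fermat 15^(-1) ≡ 15^{27} ≡ 2 mod 29. Verify: 15 × 2 = 30 ≡ 1 mod 29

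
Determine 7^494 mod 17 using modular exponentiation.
Using Fermat: 7^{16} ≡ 1 (mod 17). 494 ≡ 14 (mod 16). So 7^{494} ≡ 7^{14} ≡ 8 (mod 17)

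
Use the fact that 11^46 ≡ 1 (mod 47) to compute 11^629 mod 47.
By Fermat: 11^{46} ≡ 1 (mod 47). 629 ≡ 31 (mod 46). So 11^{629} ≡ 11^{31} ≡ 35 (mod 47)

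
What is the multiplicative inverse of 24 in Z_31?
Since 31 is prime, by Fermat 24^(-1) ≡ 24^{29} ≡ 22 (mod 31). Verify: 24 × 22 = 528 ≡ 1 (mod 31)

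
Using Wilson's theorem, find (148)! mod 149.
By Wilson's theorem, (148)! ≡ -1 ≡ 148 (mod 149)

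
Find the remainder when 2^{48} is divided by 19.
By Fermat: 2^{18} ≡ 1 (mod 19). 48 = 2×18 + 12. So 2^{48} ≡ 2^{12} ≡ 11 (mod 19)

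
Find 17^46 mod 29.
Using Fermat: 17^{28} ≡ 1 mod 29. 46 ≡ 18 mod 28. So 17^{46} ≡ 17^{18} ≡ 28 mod 29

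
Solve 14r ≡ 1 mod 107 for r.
Since 107 is prime, by Fermat 14^(-1) ≡ 14^{105} ≡ 23 mod 107. Verify: 14 × 23 = 322 ≡ 1 mod 107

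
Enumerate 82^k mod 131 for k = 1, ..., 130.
82^1, 82^2, ..., 82^{130} mod 131: [82, 43, 120, 15, 51, 121, 97, 94, 110, 112, 14, 100, 78, 108, 79, 59, 122, 48, 6, 99, 127, 65, 90, 44, 71, 58, 40, 5, 17, 84, 76, 75, 124, 81, 92, 77, 26, 36, 70, 107, 128, 16, 2, 33, 86, 109, 30, 102, 111, 63, 57, 89, 93, 28, 69, 25, 85, 27, 118, 113, 96, 12, 67, 123, 130, 49, 88, 11, 116, 80, 10, 34, 37, 21, 19, 117, 31, 53, 23, 52, 72, 9, 83, 125, 32, 4, 66, 41, 87, 60, 73, 91, 126, 114, 47, 55, 56, 7, 50, 39, 54, 105, 95, 61, 24, 3, 115, 129, 98, 45, 22, 101, 29, 20, 68, 74, 42, 38, 103, 62, 106, 46, 104, 13, 18, 35, 119, 64, 8, 1]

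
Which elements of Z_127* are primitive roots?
There are φ(126) = 36 primitive roots mod 127: {3, 6, 7, 12, 14, 23, 29, 39, 43, 45, 46, 48, 53, 55, 56, 57, 58, 65, 67, 78, 83, 85, 86, 91, 92, 93, 96, 97, 101, 106, 109, 110, 112, 114, 116, 118}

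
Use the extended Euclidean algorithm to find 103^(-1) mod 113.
Extended GCD: 103(-34) + 113(31) = 1. So 103^(-1) ≡ -34 ≡ 79 (mod 113). Verify: 103 × 79 = 8137 ≡ 1 (mod 113)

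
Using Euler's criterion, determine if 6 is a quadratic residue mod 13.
By Euler's criterion: 6^{6} ≡ 12 (mod 13). Since this equals -1 (≡ 12), 6 is not a QR.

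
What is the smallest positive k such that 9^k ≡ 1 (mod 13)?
Powers of 9 mod 13: 9^1≡9, 9^2≡3, 9^3≡1. Order = 3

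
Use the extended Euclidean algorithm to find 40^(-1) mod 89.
Extended GCD: 40(-20) + 89(9) = 1. So 40^(-1) ≡ -20 ≡ 69 (mod 89). Verify: 40 × 69 = 2760 ≡ 1 (mod 89)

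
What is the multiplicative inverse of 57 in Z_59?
Since 59 is prime, by Fermat 57^(-1) ≡ 57^{57} ≡ 29 (mod 59). Verify: 57 × 29 = 1653 ≡ 1 (mod 59)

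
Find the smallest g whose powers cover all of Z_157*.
g = 5. For each prime q|156: 5^{78}≡156, 5^{52}≡12, 5^{12}≡130, none ≡ 1, so ord_157(5) = 156 and 5 is a primitive root.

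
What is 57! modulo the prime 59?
(58)! = (57)! × (58) ≡ -1 (mod 59). So (57)! ≡ -1 × (58)^(-1) ≡ (-1)×(-1) = 1 (mod 59)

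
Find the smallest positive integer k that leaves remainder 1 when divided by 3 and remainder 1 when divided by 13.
M = 3 × 13 = 39. M₁ = 13, y₁ ≡ 1 mod 3. M₂ = 3, y₂ ≡ 9 mod 13. k = 1×13×1 + 1×3×9 ≡ 1 mod 39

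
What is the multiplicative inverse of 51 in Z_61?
Since 61 is prime, by Fermat 51^(-1) ≡ 51^{59} ≡ 6 (mod 61). Verify: 51 × 6 = 306 ≡ 1 (mod 61)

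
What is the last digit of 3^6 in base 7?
Using Fermat: 3^{6} ≡ 1 mod 7. 6 ≡ 0 mod 6. So 3^{6} ≡ 3^{0} ≡ 1 mod 7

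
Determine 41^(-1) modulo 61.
Since 61 is prime, by Fermat 41^(-1) ≡ 41^{59} ≡ 3 mod 61. Verify: 41 × 3 = 123 ≡ 1 mod 61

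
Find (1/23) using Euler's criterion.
(1/23) = 1^{11} mod 23 = 1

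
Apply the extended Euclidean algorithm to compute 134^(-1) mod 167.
Extended GCD: 134(-81) + 167(65) = 1. So 134^(-1) ≡ -81 ≡ 86 mod 167. Verify: 134 × 86 = 11524 ≡ 1 mod 167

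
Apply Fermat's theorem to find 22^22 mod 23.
By Fermat's Little Theorem, 22^{22} ≡ 1 mod 23 since 23 is prime and gcd(22, 23) = 1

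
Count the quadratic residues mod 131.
For prime 131, there are (p-1)/2 = (131-1)/2 = 65 quadratic residues (excluding 0).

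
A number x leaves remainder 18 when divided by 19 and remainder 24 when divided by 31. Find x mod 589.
M = 19 × 31 = 589. M₁ = 31, y₁ ≡ 8 mod 19. M₂ = 19, y₂ ≡ 18 mod 31. x = 18×31×8 + 24×19×18 ≡ 303 mod 589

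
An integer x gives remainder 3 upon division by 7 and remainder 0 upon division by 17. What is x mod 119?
M = 7 × 17 = 119. M₁ = 17, y₁ ≡ 5 mod 7. M₂ = 7, y₂ ≡ 5 mod 17. x = 3×17×5 + 0×7×5 ≡ 17 mod 119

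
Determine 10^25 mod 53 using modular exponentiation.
By repeated squaring mod 53: 10^{1}≡10, 10^{2}≡47, 10^{4}≡36, 10^{8}≡24, 10^{16}≡46. Then 10^{25} = 10^{16+8+1} ≡ 46 × 24 × 10 ≡ 16 mod 53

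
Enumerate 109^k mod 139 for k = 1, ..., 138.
109^1, 109^2, ..., 109^{138} mod 139: [109, 66, 105, 47, 119, 44, 70, 124, 33, 122, 93, 129, 22, 35, 62, 86, 61, 116, 134, 11, 87, 31, 43, 100, 58, 67, 75, 113, 85, 91, 50, 29, 103, 107, 126, 112, 115, 25, 84, 121, 123, 63, 56, 127, 82, 42, 130, 131, 101, 28, 133, 41, 21, 65, 135, 120, 14, 136, 90, 80, 102, 137, 60, 7, 68, 45, 40, 51, 138, 30, 73, 34, 92, 20, 95, 69, 15, 106, 17, 46, 10, 117, 104, 77, 53, 78, 23, 5, 128, 52, 108, 96, 39, 81, 72, 64, 26, 54, 48, 89, 110, 36, 32, 13, 27, 24, 114, 55, 18, 16, 76, 83, 12, 57, 97, 9, 8, 38, 111, 6, 98, 118, 74, 4, 19, 125, 3, 49, 59, 37, 2, 79, 132, 71, 94, 99, 88, 1]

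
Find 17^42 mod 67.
By repeated squaring mod 67: 17^{1}≡17, 17^{2}≡21, 17^{4}≡39, 17^{8}≡47, 17^{16}≡65, 17^{32}≡4. Then 17^{42} = 17^{32+8+2} ≡ 4 × 47 × 21 ≡ 62 mod 67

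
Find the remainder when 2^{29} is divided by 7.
By Fermat: 2^{6} ≡ 1 (mod 7). 29 = 4×6 + 5. So 2^{29} ≡ 2^{5} ≡ 4 (mod 7)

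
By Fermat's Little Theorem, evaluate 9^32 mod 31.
By Fermat: 9^{30} ≡ 1 (mod 31). So 9^{32} = 9^{30} · 9^{2} ≡ 9^{2} ≡ 19 (mod 31)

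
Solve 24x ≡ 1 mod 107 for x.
Since 107 is prime, by Fermat 24^(-1) ≡ 24^{105} ≡ 58 mod 107. Verify: 24 × 58 = 1392 ≡ 1 mod 107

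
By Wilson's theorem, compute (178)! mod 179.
By Wilson's theorem, (178)! ≡ -1 ≡ 178 mod 179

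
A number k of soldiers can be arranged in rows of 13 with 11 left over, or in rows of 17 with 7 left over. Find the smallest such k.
M = 13 × 17 = 221. M₁ = 17, y₁ ≡ 10 mod 13. M₂ = 13, y₂ ≡ 4 mod 17. k = 11×17×10 + 7×13×4 ≡ 24 mod 221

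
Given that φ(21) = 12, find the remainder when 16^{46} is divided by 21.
By Euler: 16^{12} ≡ 1 mod 21 since gcd(16, 21) = 1. 46 = 3×12 + 10. So 16^{46} ≡ 16^{10} ≡ 16 mod 21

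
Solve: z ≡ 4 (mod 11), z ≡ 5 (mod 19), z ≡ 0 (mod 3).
M = 11 × 19 × 3 = 627. M₁ = 57, y₁ ≡ 6 (mod 11). M₂ = 33, y₂ ≡ 15 (mod 19). M₃ = 209, y₃ ≡ 2 (mod 3). z = 4×57×6 + 5×33×15 + 0×209×2 ≡ 81 (mod 627)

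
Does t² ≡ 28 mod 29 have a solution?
By Euler's criterion: 28^{14} ≡ 1 mod 29. Since this equals 1, 28 is a QR.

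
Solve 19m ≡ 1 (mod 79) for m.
Since 79 is prime, by Fermat 19^(-1) ≡ 19^{77} ≡ 25 (mod 79). Verify: 19 × 25 = 475 ≡ 1 (mod 79)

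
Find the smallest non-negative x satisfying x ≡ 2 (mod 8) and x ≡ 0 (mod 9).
M = 8 × 9 = 72. M₁ = 9, y₁ ≡ 1 (mod 8). M₂ = 8, y₂ ≡ 8 (mod 9). x = 2×9×1 + 0×8×8 ≡ 18 (mod 72)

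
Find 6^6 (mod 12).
By repeated squaring (mod 12): 6^{1}≡6, 6^{2}≡0, 6^{4}≡0. Then 6^{6} = 6^{4+2} ≡ 0 × 0 ≡ 0 (mod 12)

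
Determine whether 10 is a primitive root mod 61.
ord_61(10) divides 60. For each prime q|60: 10^{30}≡60, 10^{20}≡13, 10^{12}≡58, none ≡ 1. So 10 has order 60 and is a primitive root mod 61.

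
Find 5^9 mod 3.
Using Fermat: 5^{2} ≡ 1 mod 3. 9 ≡ 1 mod 2. So 5^{9} ≡ 5^{1} ≡ 2 mod 3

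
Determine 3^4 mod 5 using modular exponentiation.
3^{4} = 81 ≡ 1 (mod 5)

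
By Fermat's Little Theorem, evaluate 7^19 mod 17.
By Fermat: 7^{16} ≡ 1 mod 17. So 7^{19} = 7^{16} · 7^{3} ≡ 7^{3} ≡ 3 mod 17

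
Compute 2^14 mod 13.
Using Fermat: 2^{12} ≡ 1 mod 13. 14 ≡ 2 mod 12. So 2^{14} ≡ 2^{2} ≡ 4 mod 13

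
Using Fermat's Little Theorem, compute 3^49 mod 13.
By Fermat: 3^{12} ≡ 1 (mod 13). 49 = 4×12 + 1. So 3^{49} ≡ 3^{1} ≡ 3 (mod 13)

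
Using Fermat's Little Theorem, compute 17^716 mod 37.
By Fermat: 17^{36} ≡ 1 mod 37. 716 ≡ 32 mod 36. So 17^{716} ≡ 17^{32} ≡ 34 mod 37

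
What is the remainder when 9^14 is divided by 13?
Using Fermat: 9^{12} ≡ 1 (mod 13). 14 ≡ 2 (mod 12). So 9^{14} ≡ 9^{2} ≡ 3 (mod 13)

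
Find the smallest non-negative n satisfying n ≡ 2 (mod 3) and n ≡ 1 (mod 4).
M = 3 × 4 = 12. M₁ = 4, y₁ ≡ 1 (mod 3). M₂ = 3, y₂ ≡ 3 (mod 4). n = 2×4×1 + 1×3×3 ≡ 5 (mod 12)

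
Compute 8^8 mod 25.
By repeated squaring (mod 25): 8^{1}≡8, 8^{2}≡14, 8^{4}≡21, 8^{8}≡16. So 8^{8} ≡ 16 (mod 25)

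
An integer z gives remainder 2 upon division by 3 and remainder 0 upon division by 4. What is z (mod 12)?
M = 3 × 4 = 12. M₁ = 4, y₁ ≡ 1 (mod 3). M₂ = 3, y₂ ≡ 3 (mod 4). z = 2×4×1 + 0×3×3 ≡ 8 (mod 12)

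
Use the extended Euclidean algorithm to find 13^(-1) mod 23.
Extended GCD: 13(-7) + 23(4) = 1. So 13^(-1) ≡ -7 ≡ 16 (mod 23). Verify: 13 × 16 = 208 ≡ 1 (mod 23)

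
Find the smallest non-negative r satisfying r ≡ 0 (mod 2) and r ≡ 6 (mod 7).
M = 2 × 7 = 14. M₁ = 7, y₁ ≡ 1 (mod 2). M₂ = 2, y₂ ≡ 4 (mod 7). r = 0×7×1 + 6×2×4 ≡ 6 (mod 14)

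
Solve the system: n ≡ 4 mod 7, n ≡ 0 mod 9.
M = 7 × 9 = 63. M₁ = 9, y₁ ≡ 4 mod 7. M₂ = 7, y₂ ≡ 4 mod 9. n = 4×9×4 + 0×7×4 ≡ 18 mod 63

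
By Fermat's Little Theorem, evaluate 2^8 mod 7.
By Fermat: 2^{6} ≡ 1 (mod 7). So 2^{8} = 2^{6} · 2^{2} ≡ 2^{2} ≡ 4 (mod 7)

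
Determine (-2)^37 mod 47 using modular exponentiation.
By repeated squaring (mod 47): (-2)^{1}≡45, (-2)^{2}≡4, (-2)^{4}≡16, (-2)^{8}≡21, (-2)^{16}≡18, (-2)^{32}≡42. Then (-2)^{37} = (-2)^{32+4+1} ≡ 42 × 16 × 45 ≡ 19 (mod 47)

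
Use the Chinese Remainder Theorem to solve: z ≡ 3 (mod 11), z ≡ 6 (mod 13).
M = 11 × 13 = 143. M₁ = 13, y₁ ≡ 6 (mod 11). M₂ = 11, y₂ ≡ 6 (mod 13). z = 3×13×6 + 6×11×6 ≡ 58 (mod 143)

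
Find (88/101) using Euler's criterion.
(88/101) = 88^{50} mod 101 = 1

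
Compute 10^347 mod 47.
Using Fermat: 10^{46} ≡ 1 (mod 47). 347 ≡ 25 (mod 46). So 10^{347} ≡ 10^{25} ≡ 41 (mod 47)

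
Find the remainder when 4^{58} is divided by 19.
By Fermat: 4^{18} ≡ 1 (mod 19). 58 = 3×18 + 4. So 4^{58} ≡ 4^{4} ≡ 9 (mod 19)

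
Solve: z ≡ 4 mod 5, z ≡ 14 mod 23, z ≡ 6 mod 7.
M = 5 × 23 × 7 = 805. M₁ = 161, y₁ ≡ 1 mod 5. M₂ = 35, y₂ ≡ 2 mod 23. M₃ = 115, y₃ ≡ 5 mod 7. z = 4×161×1 + 14×35×2 + 6×115×5 ≡ 244 mod 805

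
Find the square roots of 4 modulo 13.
The square roots of 4 mod 13 are 11 and 2. Verify: 11² = 121 ≡ 4 mod 13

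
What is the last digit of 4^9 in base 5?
Using Fermat: 4^{4} ≡ 1 mod 5. 9 ≡ 1 mod 4. So 4^{9} ≡ 4^{1} ≡ 4 mod 5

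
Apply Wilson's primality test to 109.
(108)! mod 109 = 108. Since 108 ≡ -1 mod 109, 109 is prime.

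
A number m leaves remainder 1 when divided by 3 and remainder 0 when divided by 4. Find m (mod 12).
M = 3 × 4 = 12. M₁ = 4, y₁ ≡ 1 (mod 3). M₂ = 3, y₂ ≡ 3 (mod 4). m = 1×4×1 + 0×3×3 ≡ 4 (mod 12)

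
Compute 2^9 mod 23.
By repeated squaring (mod 23): 2^{1}≡2, 2^{2}≡4, 2^{4}≡16, 2^{8}≡3. Then 2^{9} = 2^{8+1} ≡ 3 × 2 ≡ 6 (mod 23)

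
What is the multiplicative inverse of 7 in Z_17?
Since 17 is prime, by Fermat 7^(-1) ≡ 7^{15} ≡ 5 mod 17. Verify: 7 × 5 = 35 ≡ 1 mod 17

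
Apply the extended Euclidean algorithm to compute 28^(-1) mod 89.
Extended GCD: 28(35) + 89(-11) = 1. So 28^(-1) ≡ 35 (mod 89). Verify: 28 × 35 = 980 ≡ 1 (mod 89)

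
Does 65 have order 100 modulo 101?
65^{10} ≡ 1 (mod 101) and 10 < 100, so ord_101(65) = 10 ≠ 100 and 65 is not a primitive root.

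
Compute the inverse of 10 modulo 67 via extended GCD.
Extended GCD: 10(-20) + 67(3) = 1. So 10^(-1) ≡ -20 ≡ 47 (mod 67). Verify: 10 × 47 = 470 ≡ 1 (mod 67)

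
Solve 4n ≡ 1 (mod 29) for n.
Since 29 is prime, by Fermat 4^(-1) ≡ 4^{27} ≡ 22 (mod 29). Verify: 4 × 22 = 88 ≡ 1 (mod 29)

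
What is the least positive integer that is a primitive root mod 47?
g = 5. For each prime q|46: 5^{23}≡46, 5^{2}≡25, none ≡ 1, so ord_47(5) = 46 and 5 is a primitive root.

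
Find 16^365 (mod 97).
Using Fermat: 16^{96} ≡ 1 (mod 97). 365 ≡ 77 (mod 96). So 16^{365} ≡ 16^{77} ≡ 6 (mod 97)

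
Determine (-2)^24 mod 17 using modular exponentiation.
Using Fermat: (-2)^{16} ≡ 1 (mod 17). 24 ≡ 8 (mod 16). So (-2)^{24} ≡ (-2)^{8} ≡ 1 (mod 17)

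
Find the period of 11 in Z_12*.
Powers of 11 mod 12: 11^1≡11, 11^2≡1. So the order of 11 is 2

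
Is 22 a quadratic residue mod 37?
By Euler's criterion: 22^{18} ≡ 36 (mod 37). Since this equals -1 (≡ 36), 22 is not a QR.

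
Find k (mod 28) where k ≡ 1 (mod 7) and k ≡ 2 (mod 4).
M = 7 × 4 = 28. M₁ = 4, y₁ ≡ 2 (mod 7). M₂ = 7, y₂ ≡ 3 (mod 4). k = 1×4×2 + 2×7×3 ≡ 22 (mod 28)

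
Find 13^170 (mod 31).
Using Fermat: 13^{30} ≡ 1 (mod 31). 170 ≡ 20 (mod 30). So 13^{170} ≡ 13^{20} ≡ 25 (mod 31)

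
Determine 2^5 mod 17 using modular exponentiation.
By repeated squaring mod 17: 2^{1}≡2, 2^{2}≡4, 2^{4}≡16. Then 2^{5} = 2^{4+1} ≡ 16 × 2 ≡ 15 mod 17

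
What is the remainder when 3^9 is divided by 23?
By repeated squaring (mod 23): 3^{1}≡3, 3^{2}≡9, 3^{4}≡12, 3^{8}≡6. Then 3^{9} = 3^{8+1} ≡ 6 × 3 ≡ 18 (mod 23)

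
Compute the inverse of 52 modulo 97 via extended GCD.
Extended GCD: 52(28) + 97(-15) = 1. So 52^(-1) ≡ 28 mod 97. Verify: 52 × 28 = 1456 ≡ 1 mod 97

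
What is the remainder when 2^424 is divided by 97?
Using Fermat: 2^{96} ≡ 1 mod 97. 424 ≡ 40 mod 96. So 2^{424} ≡ 2^{40} ≡ 36 mod 97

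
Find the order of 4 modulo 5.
Powers of 4 mod 5: 4^1≡4, 4^2≡1. Order = 2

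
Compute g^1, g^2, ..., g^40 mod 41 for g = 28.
28^1, 28^2, ..., 28^{40} mod 41: [28, 5, 17, 25, 3, 2, 15, 10, 34, 9, 6, 4, 30, 20, 27, 18, 12, 8, 19, 40, 13, 36, 24, 16, 38, 39, 26, 31, 7, 32, 35, 37, 11, 21, 14, 23, 29, 33, 22, 1]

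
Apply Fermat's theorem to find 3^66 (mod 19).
By Fermat: 3^{18} ≡ 1 (mod 19). 66 = 3×18 + 12. So 3^{66} ≡ 3^{12} ≡ 11 (mod 19)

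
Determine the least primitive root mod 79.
g = 3. Powers: [3, 9, 27, 2, 6, 18, ...] generates all 78 non-zero residues.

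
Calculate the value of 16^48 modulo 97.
By repeated squaring mod 97: 16^{1}≡16, 16^{2}≡62, 16^{4}≡61, 16^{8}≡35, 16^{16}≡61, 16^{32}≡35. Then 16^{48} = 16^{32+16} ≡ 35 × 61 ≡ 1 mod 97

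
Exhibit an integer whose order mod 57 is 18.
53 has order 18 mod 57 since 53^{18} ≡ 1 mod 57 and no smaller power works.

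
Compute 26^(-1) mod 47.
Since 47 is prime, by Fermat 26^(-1) ≡ 26^{45} ≡ 38 mod 47. Verify: 26 × 38 = 988 ≡ 1 mod 47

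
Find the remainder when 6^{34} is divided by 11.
By Fermat: 6^{10} ≡ 1 (mod 11). 34 = 3×10 + 4. So 6^{34} ≡ 6^{4} ≡ 9 (mod 11)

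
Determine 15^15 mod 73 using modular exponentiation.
By repeated squaring mod 73: 15^{1}≡15, 15^{2}≡6, 15^{4}≡36, 15^{8}≡55. Then 15^{15} = 15^{8+4+2+1} ≡ 55 × 36 × 6 × 15 ≡ 7 mod 73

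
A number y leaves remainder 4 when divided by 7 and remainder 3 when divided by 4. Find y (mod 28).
M = 7 × 4 = 28. M₁ = 4, y₁ ≡ 2 (mod 7). M₂ = 7, y₂ ≡ 3 (mod 4). y = 4×4×2 + 3×7×3 ≡ 11 (mod 28)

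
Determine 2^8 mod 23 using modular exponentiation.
By repeated squaring mod 23: 2^{1}≡2, 2^{2}≡4, 2^{4}≡16, 2^{8}≡3. So 2^{8} ≡ 3 mod 23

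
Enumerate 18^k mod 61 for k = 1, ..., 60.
18^1, 18^2, ..., 18^{60} mod 61: [18, 19, 37, 56, 32, 27, 59, 25, 23, 48, 10, 58, 7, 4, 11, 15, 26, 41, 6, 47, 53, 39, 31, 9, 40, 49, 28, 16, 44, 60, 43, 42, 24, 5, 29, 34, 2, 36, 38, 13, 51, 3, 54, 57, 50, 46, 35, 20, 55, 14, 8, 22, 30, 52, 21, 12, 33, 45, 17, 1]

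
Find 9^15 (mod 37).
By repeated squaring (mod 37): 9^{1}≡9, 9^{2}≡7, 9^{4}≡12, 9^{8}≡33. Then 9^{15} = 9^{8+4+2+1} ≡ 33 × 12 × 7 × 9 ≡ 10 (mod 37)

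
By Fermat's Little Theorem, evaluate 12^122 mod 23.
By Fermat: 12^{22} ≡ 1 (mod 23). 122 = 5×22 + 12. So 12^{122} ≡ 12^{12} ≡ 12 (mod 23)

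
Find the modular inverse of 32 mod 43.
Since 43 is prime, by Fermat 32^(-1) ≡ 32^{41} ≡ 39 mod 43. Verify: 32 × 39 = 1248 ≡ 1 mod 43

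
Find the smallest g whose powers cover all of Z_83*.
g = 2. Powers: [2, 4, 8, 16, 32, 64, 45, ...] generates all 82 non-zero residues.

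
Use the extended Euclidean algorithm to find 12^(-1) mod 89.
Extended GCD: 12(-37) + 89(5) = 1. So 12^(-1) ≡ -37 ≡ 52 (mod 89). Verify: 12 × 52 = 624 ≡ 1 (mod 89)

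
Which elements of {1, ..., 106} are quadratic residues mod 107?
Quadratic residues modulo 107: {1, 3, 4, 9, 10, 11, 12, 13, 14, 16, 19, 23, 25, 27, 29, 30, 33, 34, 35, 36, 37, 39, 40, 41, 42, 44, 47, 48, 49, 52, 53, 56, 57, 61, 62, 64, 69, 75, 76, 79, 81, 83, 85, 86, 87, 89, 90, 92, 99, 100, 101, 102, 105}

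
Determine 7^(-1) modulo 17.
Since 17 is prime, by Fermat 7^(-1) ≡ 7^{15} ≡ 5 (mod 17). Verify: 7 × 5 = 35 ≡ 1 (mod 17)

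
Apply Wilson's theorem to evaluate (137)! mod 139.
(138)! = (137)! × (138) ≡ -1 mod 139. So (137)! ≡ -1 × (138)^(-1) ≡ (-1)×(-1) = 1 mod 139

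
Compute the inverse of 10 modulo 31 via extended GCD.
Extended GCD: 10(-3) + 31(1) = 1. So 10^(-1) ≡ -3 ≡ 28 (mod 31). Verify: 10 × 28 = 280 ≡ 1 (mod 31)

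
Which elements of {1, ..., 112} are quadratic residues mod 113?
Squares in Z_113*: {1, 2, 4, 7, 8, 9, 11, 13, 14, 15, 16, 18, 22, 25, 26, 28, 30, 31, 32, 36, 41, 44, 49, 50, 51, 52, 53, 56, 57, 60, 61, 62, 63, 64, 69, 72, 77, 81, 82, 83, 85, 87, 88, 91, 95, 97, 98, 99, 100, 102, 104, 105, 106, 109, 111, 112}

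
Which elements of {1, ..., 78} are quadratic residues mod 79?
Squares in Z_79*: {1, 2, 4, 5, 8, 9, 10, 11, 13, 16, 18, 19, 20, 21, 22, 23, 25, 26, 31, 32, 36, 38, 40, 42, 44, 45, 46, 49, 50, 51, 52, 55, 62, 64, 65, 67, 72, 73, 76}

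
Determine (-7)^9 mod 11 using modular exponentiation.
By repeated squaring (mod 11): (-7)^{1}≡4, (-7)^{2}≡5, (-7)^{4}≡3, (-7)^{8}≡9. Then (-7)^{9} = (-7)^{8+1} ≡ 9 × 4 ≡ 3 (mod 11)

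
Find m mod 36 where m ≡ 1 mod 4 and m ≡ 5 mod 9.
M = 4 × 9 = 36. M₁ = 9, y₁ ≡ 1 mod 4. M₂ = 4, y₂ ≡ 7 mod 9. m = 1×9×1 + 5×4×7 ≡ 5 mod 36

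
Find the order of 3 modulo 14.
Powers of 3 mod 14: 3^1≡3, 3^2≡9, 3^3≡13, 3^4≡11, 3^5≡5, 3^6≡1. Order = 6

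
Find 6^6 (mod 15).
By repeated squaring (mod 15): 6^{1}≡6, 6^{2}≡6, 6^{4}≡6. Then 6^{6} = 6^{4+2} ≡ 6 × 6 ≡ 6 (mod 15)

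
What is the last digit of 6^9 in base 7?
Using Fermat: 6^{6} ≡ 1 mod 7. 9 ≡ 3 mod 6. So 6^{9} ≡ 6^{3} ≡ 6 mod 7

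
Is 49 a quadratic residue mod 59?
By Euler's criterion: 49^{29} ≡ 1 mod 59. Since this equals 1, 49 is a QR.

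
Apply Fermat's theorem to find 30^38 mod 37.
By Fermat: 30^{36} ≡ 1 mod 37. So 30^{38} = 30^{36} · 30^{2} ≡ 30^{2} ≡ 12 mod 37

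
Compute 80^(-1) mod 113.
Since 113 is prime, by Fermat 80^(-1) ≡ 80^{111} ≡ 89 mod 113. Verify: 80 × 89 = 7120 ≡ 1 mod 113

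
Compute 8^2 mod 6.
8^{2} = 64 ≡ 4 mod 6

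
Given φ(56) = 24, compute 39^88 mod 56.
By Euler: 39^{24} ≡ 1 mod 56 since gcd(39, 56) = 1. 88 = 3×24 + 16. So 39^{88} ≡ 39^{16} ≡ 25 mod 56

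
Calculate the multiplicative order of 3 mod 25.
Powers of 3 mod 25: 3^1≡3, 3^2≡9, 3^3≡2, 3^4≡6, 3^5≡18, 3^6≡4, 3^7≡12, 3^8≡11, 3^9≡8, 3^10≡24, 3^11≡22, 3^12≡16, 3^13≡23, 3^14≡19, 3^15≡7, 3^16≡21, 3^17≡13, 3^18≡14, 3^19≡17, 3^20≡1. Order = 20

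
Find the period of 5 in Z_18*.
Powers of 5 mod 18: 5^1≡5, 5^2≡7, 5^3≡17, 5^4≡13, 5^5≡11, 5^6≡1. Order = 6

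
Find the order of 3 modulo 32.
Powers of 3 mod 32: 3^1≡3, 3^2≡9, 3^3≡27, 3^4≡17, 3^5≡19, 3^6≡25, 3^7≡11, 3^8≡1. ord_32(3) = 8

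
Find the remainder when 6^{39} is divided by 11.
By Fermat: 6^{10} ≡ 1 (mod 11). 39 = 3×10 + 9. So 6^{39} ≡ 6^{9} ≡ 2 (mod 11)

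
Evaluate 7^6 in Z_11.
By repeated squaring mod 11: 7^{1}≡7, 7^{2}≡5, 7^{4}≡3. Then 7^{6} = 7^{4+2} ≡ 3 × 5 ≡ 4 mod 11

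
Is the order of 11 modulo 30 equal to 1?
Powers of 11 mod 30: 11^1≡11, 11^2≡1. 11^1≡11≢1, so ord ≠ 1. No, the actual order is 2.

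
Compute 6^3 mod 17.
6^{3} = 216 ≡ 12 (mod 17)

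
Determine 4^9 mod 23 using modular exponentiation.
By repeated squaring mod 23: 4^{1}≡4, 4^{2}≡16, 4^{4}≡3, 4^{8}≡9. Then 4^{9} = 4^{8+1} ≡ 9 × 4 ≡ 13 mod 23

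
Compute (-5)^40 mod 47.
By repeated squaring (mod 47): (-5)^{1}≡42, (-5)^{2}≡25, (-5)^{4}≡14, (-5)^{8}≡8, (-5)^{16}≡17, (-5)^{32}≡7. Then (-5)^{40} = (-5)^{32+8} ≡ 7 × 8 ≡ 9 (mod 47)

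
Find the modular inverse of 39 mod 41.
Since 41 is prime, by Fermat 39^(-1) ≡ 39^{39} ≡ 20 (mod 41). Verify: 39 × 20 = 780 ≡ 1 (mod 41)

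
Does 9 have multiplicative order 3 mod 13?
Powers of 9 mod 13: 9^1≡9, 9^2≡3, 9^3≡1. First k with 9^k≡1 is k=3. Yes, ord_13(9) = 3.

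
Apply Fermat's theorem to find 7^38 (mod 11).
By Fermat: 7^{10} ≡ 1 (mod 11). 38 = 3×10 + 8. So 7^{38} ≡ 7^{8} ≡ 9 (mod 11)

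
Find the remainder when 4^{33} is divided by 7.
By Fermat: 4^{6} ≡ 1 mod 7. 33 = 5×6 + 3. So 4^{33} ≡ 4^{3} ≡ 1 mod 7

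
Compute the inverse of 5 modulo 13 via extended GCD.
Extended GCD: 5(-5) + 13(2) = 1. So 5^(-1) ≡ -5 ≡ 8 mod 13. Verify: 5 × 8 = 40 ≡ 1 mod 13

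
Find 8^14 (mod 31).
By repeated squaring (mod 31): 8^{1}≡8, 8^{2}≡2, 8^{4}≡4, 8^{8}≡16. Then 8^{14} = 8^{8+4+2} ≡ 16 × 4 × 2 ≡ 4 (mod 31)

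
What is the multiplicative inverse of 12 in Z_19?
Since 19 is prime, by Fermat 12^(-1) ≡ 12^{17} ≡ 8 (mod 19). Verify: 12 × 8 = 96 ≡ 1 (mod 19)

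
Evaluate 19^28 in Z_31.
By repeated squaring mod 31: 19^{1}≡19, 19^{2}≡20, 19^{4}≡28, 19^{8}≡9, 19^{16}≡19. Then 19^{28} = 19^{16+8+4} ≡ 19 × 9 × 28 ≡ 14 mod 31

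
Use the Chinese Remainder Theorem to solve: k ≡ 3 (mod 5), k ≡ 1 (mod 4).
M = 5 × 4 = 20. M₁ = 4, y₁ ≡ 4 (mod 5). M₂ = 5, y₂ ≡ 1 (mod 4). k = 3×4×4 + 1×5×1 ≡ 13 (mod 20)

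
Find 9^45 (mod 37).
Using Fermat: 9^{36} ≡ 1 (mod 37). 45 ≡ 9 (mod 36). So 9^{45} ≡ 9^{9} ≡ 1 (mod 37)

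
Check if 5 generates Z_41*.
5^{20} ≡ 1 mod 41 and 20 < 40, so ord_41(5) = 20 ≠ 40 and 5 is not a primitive root.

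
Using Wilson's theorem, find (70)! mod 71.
By Wilson's theorem, (70)! ≡ -1 ≡ 70 (mod 71)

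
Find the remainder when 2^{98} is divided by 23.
By Fermat: 2^{22} ≡ 1 mod 23. 98 = 4×22 + 10. So 2^{98} ≡ 2^{10} ≡ 12 mod 23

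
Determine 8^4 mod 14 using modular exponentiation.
8^{4} = 4096 ≡ 8 mod 14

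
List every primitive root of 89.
There are φ(88) = 40 primitive roots mod 89: {3, 6, 7, 13, 14, 15, 19, 23, 24, 26, 27, 28, 29, 30, 31, 33, 35, 38, 41, 43, 46, 48, 51, 54, 56, 58, 59, 60, 61, 62, 63, 65, 66, 70, 74, 75, 76, 82, 83, 86}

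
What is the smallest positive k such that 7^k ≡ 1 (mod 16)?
Powers of 7 mod 16: 7^1≡7, 7^2≡1. Order = 2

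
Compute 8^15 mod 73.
By repeated squaring mod 73: 8^{1}≡8, 8^{2}≡64, 8^{4}≡8, 8^{8}≡64. Then 8^{15} = 8^{8+4+2+1} ≡ 64 × 8 × 64 × 8 ≡ 1 mod 73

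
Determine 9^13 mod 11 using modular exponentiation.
Using Fermat: 9^{10} ≡ 1 (mod 11). 13 ≡ 3 (mod 10). So 9^{13} ≡ 9^{3} ≡ 3 (mod 11)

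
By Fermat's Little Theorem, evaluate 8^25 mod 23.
By Fermat: 8^{22} ≡ 1 (mod 23). So 8^{25} = 8^{22} · 8^{3} ≡ 8^{3} ≡ 6 (mod 23)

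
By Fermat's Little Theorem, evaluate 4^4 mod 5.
By Fermat's Little Theorem, 4^{4} ≡ 1 mod 5 since 5 is prime and gcd(4, 5) = 1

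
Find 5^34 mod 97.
By repeated squaring mod 97: 5^{1}≡5, 5^{2}≡25, 5^{4}≡43, 5^{8}≡6, 5^{16}≡36, 5^{32}≡35. Then 5^{34} = 5^{32+2} ≡ 35 × 25 ≡ 2 mod 97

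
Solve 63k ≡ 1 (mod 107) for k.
Since 107 is prime, by Fermat 63^(-1) ≡ 63^{105} ≡ 17 (mod 107). Verify: 63 × 17 = 1071 ≡ 1 (mod 107)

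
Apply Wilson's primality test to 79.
(78)! mod 79 = 78. Since 78 ≡ -1 (mod 79), 79 is prime.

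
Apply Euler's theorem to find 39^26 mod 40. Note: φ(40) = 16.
By Euler: 39^{16} ≡ 1 mod 40 since gcd(39, 40) = 1. 26 = 1×16 + 10. So 39^{26} ≡ 39^{10} ≡ 1 mod 40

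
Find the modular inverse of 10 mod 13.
Since 13 is prime, by Fermat 10^(-1) ≡ 10^{11} ≡ 4 mod 13. Verify: 10 × 4 = 40 ≡ 1 mod 13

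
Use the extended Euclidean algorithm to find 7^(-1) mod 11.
Extended GCD: 7(-3) + 11(2) = 1. So 7^(-1) ≡ -3 ≡ 8 mod 11. Verify: 7 × 8 = 56 ≡ 1 mod 11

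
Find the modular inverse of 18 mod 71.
Since 71 is prime, by Fermat 18^(-1) ≡ 18^{69} ≡ 4 mod 71. Verify: 18 × 4 = 72 ≡ 1 mod 71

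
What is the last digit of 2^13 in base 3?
Using Fermat: 2^{2} ≡ 1 mod 3. 13 ≡ 1 mod 2. So 2^{13} ≡ 2^{1} ≡ 2 mod 3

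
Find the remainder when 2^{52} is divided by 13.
By Fermat: 2^{12} ≡ 1 (mod 13). 52 = 4×12 + 4. So 2^{52} ≡ 2^{4} ≡ 3 (mod 13)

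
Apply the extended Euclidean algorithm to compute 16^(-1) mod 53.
Extended GCD: 16(10) + 53(-3) = 1. So 16^(-1) ≡ 10 mod 53. Verify: 16 × 10 = 160 ≡ 1 mod 53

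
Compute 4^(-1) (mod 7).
Since 7 is prime, by Fermat 4^(-1) ≡ 4^{5} ≡ 2 (mod 7). Verify: 4 × 2 = 8 ≡ 1 (mod 7)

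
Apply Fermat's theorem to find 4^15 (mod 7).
By Fermat: 4^{6} ≡ 1 (mod 7). 15 = 2×6 + 3. So 4^{15} ≡ 4^{3} ≡ 1 (mod 7)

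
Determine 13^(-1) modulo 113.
Since 113 is prime, by Fermat 13^(-1) ≡ 13^{111} ≡ 87 (mod 113). Verify: 13 × 87 = 1131 ≡ 1 (mod 113)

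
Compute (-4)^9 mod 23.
By repeated squaring mod 23: (-4)^{1}≡19, (-4)^{2}≡16, (-4)^{4}≡3, (-4)^{8}≡9. Then (-4)^{9} = (-4)^{8+1} ≡ 9 × 19 ≡ 10 mod 23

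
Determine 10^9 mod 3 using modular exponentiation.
Using Fermat: 10^{2} ≡ 1 mod 3. 9 ≡ 1 mod 2. So 10^{9} ≡ 10^{1} ≡ 1 mod 3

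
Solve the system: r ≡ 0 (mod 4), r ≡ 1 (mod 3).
M = 4 × 3 = 12. M₁ = 3, y₁ ≡ 3 (mod 4). M₂ = 4, y₂ ≡ 1 (mod 3). r = 0×3×3 + 1×4×1 ≡ 4 (mod 12)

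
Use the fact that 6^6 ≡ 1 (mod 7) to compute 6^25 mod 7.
By Fermat: 6^{6} ≡ 1 (mod 7). 25 = 4×6 + 1. So 6^{25} ≡ 6^{1} ≡ 6 (mod 7)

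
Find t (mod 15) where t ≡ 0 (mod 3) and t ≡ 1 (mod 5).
M = 3 × 5 = 15. M₁ = 5, y₁ ≡ 2 (mod 3). M₂ = 3, y₂ ≡ 2 (mod 5). t = 0×5×2 + 1×3×2 ≡ 6 (mod 15)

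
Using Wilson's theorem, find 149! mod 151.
(150)! = (149)! × (150) ≡ -1 mod 151. So (149)! ≡ -1 × (150)^(-1) ≡ (-1)×(-1) = 1 mod 151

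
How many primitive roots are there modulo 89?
There are φ(89-1) = φ(88) = 40 primitive roots modulo 89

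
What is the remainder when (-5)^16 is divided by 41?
By repeated squaring mod 41: (-5)^{1}≡36, (-5)^{2}≡25, (-5)^{4}≡10, (-5)^{8}≡18, (-5)^{16}≡37. So (-5)^{16} ≡ 37 mod 41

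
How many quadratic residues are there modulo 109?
For prime 109, there are (p-1)/2 = (109-1)/2 = 54 quadratic residues (excluding 0).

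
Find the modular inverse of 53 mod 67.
Since 67 is prime, by Fermat 53^(-1) ≡ 53^{65} ≡ 43 mod 67. Verify: 53 × 43 = 2279 ≡ 1 mod 67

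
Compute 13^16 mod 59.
By repeated squaring mod 59: 13^{1}≡13, 13^{2}≡51, 13^{4}≡5, 13^{8}≡25, 13^{16}≡35. So 13^{16} ≡ 35 mod 59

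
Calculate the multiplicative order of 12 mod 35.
Powers of 12 mod 35: 12^1≡12, 12^2≡4, 12^3≡13, 12^4≡16, 12^5≡17, 12^6≡29, 12^7≡33, 12^8≡11, 12^9≡27, 12^10≡9, 12^11≡3, 12^12≡1. ord_35(12) = 12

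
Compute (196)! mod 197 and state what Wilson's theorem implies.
(196)! mod 197 = 196. Since this equals -1 mod 197, Wilson confirms 197 is prime.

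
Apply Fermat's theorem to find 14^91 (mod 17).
By Fermat: 14^{16} ≡ 1 (mod 17). 91 = 5×16 + 11. So 14^{91} ≡ 14^{11} ≡ 10 (mod 17)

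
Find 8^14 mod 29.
By repeated squaring mod 29: 8^{1}≡8, 8^{2}≡6, 8^{4}≡7, 8^{8}≡20. Then 8^{14} = 8^{8+4+2} ≡ 20 × 7 × 6 ≡ 28 mod 29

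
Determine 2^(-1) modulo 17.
Since 17 is prime, by Fermat 2^(-1) ≡ 2^{15} ≡ 9 (mod 17). Verify: 2 × 9 = 18 ≡ 1 (mod 17)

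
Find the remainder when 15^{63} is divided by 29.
By Fermat: 15^{28} ≡ 1 mod 29. 63 = 2×28 + 7. So 15^{63} ≡ 15^{7} ≡ 17 mod 29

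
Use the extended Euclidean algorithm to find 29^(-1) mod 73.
Extended GCD: 29(-5) + 73(2) = 1. So 29^(-1) ≡ -5 ≡ 68 (mod 73). Verify: 29 × 68 = 1972 ≡ 1 (mod 73)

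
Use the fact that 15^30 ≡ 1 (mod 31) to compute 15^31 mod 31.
By Fermat: 15^{30} ≡ 1 (mod 31). So 15^{31} = 15^{30} · 15^{1} ≡ 15^{1} ≡ 15 (mod 31)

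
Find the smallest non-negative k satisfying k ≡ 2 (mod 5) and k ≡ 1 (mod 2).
M = 5 × 2 = 10. M₁ = 2, y₁ ≡ 3 (mod 5). M₂ = 5, y₂ ≡ 1 (mod 2). k = 2×2×3 + 1×5×1 ≡ 7 (mod 10)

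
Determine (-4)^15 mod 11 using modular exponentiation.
Using Fermat: (-4)^{10} ≡ 1 mod 11. 15 ≡ 5 mod 10. So (-4)^{15} ≡ (-4)^{5} ≡ 10 mod 11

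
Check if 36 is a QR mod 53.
By Euler's criterion: 36^{26} ≡ 1 mod 53. Since this equals 1, 36 is a QR.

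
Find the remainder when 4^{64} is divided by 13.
By Fermat: 4^{12} ≡ 1 (mod 13). 64 = 5×12 + 4. So 4^{64} ≡ 4^{4} ≡ 9 (mod 13)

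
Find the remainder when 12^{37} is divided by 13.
By Fermat: 12^{12} ≡ 1 (mod 13). 37 = 3×12 + 1. So 12^{37} ≡ 12^{1} ≡ 12 (mod 13)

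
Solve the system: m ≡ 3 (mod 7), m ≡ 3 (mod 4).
M = 7 × 4 = 28. M₁ = 4, y₁ ≡ 2 (mod 7). M₂ = 7, y₂ ≡ 3 (mod 4). m = 3×4×2 + 3×7×3 ≡ 3 (mod 28)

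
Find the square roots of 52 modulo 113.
The square roots of 52 mod 113 are 74 and 39. Verify: 74² = 5476 ≡ 52 (mod 113)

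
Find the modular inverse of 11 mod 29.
Since 29 is prime, by Fermat 11^(-1) ≡ 11^{27} ≡ 8 mod 29. Verify: 11 × 8 = 88 ≡ 1 mod 29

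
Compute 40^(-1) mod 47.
Since 47 is prime, by Fermat 40^(-1) ≡ 40^{45} ≡ 20 mod 47. Verify: 40 × 20 = 800 ≡ 1 mod 47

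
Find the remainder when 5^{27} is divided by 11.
By Fermat: 5^{10} ≡ 1 mod 11. 27 = 2×10 + 7. So 5^{27} ≡ 5^{7} ≡ 3 mod 11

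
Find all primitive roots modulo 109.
There are φ(108) = 36 primitive roots mod 109: {6, 10, 11, 13, 14, 18, 24, 30, 37, 39, 40, 42, 44, 47, 50, 51, 52, 53, 56, 57, 58, 59, 62, 65, 67, 69, 70, 72, 79, 85, 91, 95, 96, 98, 99, 103}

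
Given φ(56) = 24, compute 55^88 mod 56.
By Euler: 55^{24} ≡ 1 (mod 56) since gcd(55, 56) = 1. 88 = 3×24 + 16. So 55^{88} ≡ 55^{16} ≡ 1 (mod 56)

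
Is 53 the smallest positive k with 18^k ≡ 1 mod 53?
Powers of 18 mod 53: 18^1≡18, 18^2≡6, 18^3≡2, 18^4≡36, 18^5≡12, 18^6≡4, 18^7≡19, 18^8≡24, 18^9≡8, 18^10≡38, 18^11≡48, 18^12≡16, 18^13≡23, 18^14≡43, 18^15≡32, 18^16≡46, 18^17≡33, 18^18≡11, 18^19≡39, 18^20≡13, 18^21≡22, 18^22≡25, 18^23≡26, 18^24≡44, 18^25≡50, 18^26≡52, 18^27≡35, 18^28≡47, 18^29≡51, 18^30≡17, 18^31≡41, 18^32≡49, 18^33≡34, 18^34≡29, 18^35≡45, 18^36≡15, 18^37≡5, 18^38≡37, 18^39≡30, 18^40≡10, 18^41≡21, 18^42≡7, 18^43≡20, 18^44≡42, 18^45≡14, 18^46≡40, 18^47≡31, 18^48≡28, 18^49≡27, 18^50≡9, 18^51≡3, 18^52≡1. Already 18^52≡1, so the order is 52 < 53. No, the actual order is 52.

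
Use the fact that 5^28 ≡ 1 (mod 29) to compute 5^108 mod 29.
By Fermat: 5^{28} ≡ 1 (mod 29). 108 = 3×28 + 24. So 5^{108} ≡ 5^{24} ≡ 20 (mod 29)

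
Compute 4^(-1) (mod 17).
Since 17 is prime, by Fermat 4^(-1) ≡ 4^{15} ≡ 13 (mod 17). Verify: 4 × 13 = 52 ≡ 1 (mod 17)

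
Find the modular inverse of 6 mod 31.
Since 31 is prime, by Fermat 6^(-1) ≡ 6^{29} ≡ 26 (mod 31). Verify: 6 × 26 = 156 ≡ 1 (mod 31)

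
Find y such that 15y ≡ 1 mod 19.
Since 19 is prime, by Fermat 15^(-1) ≡ 15^{17} ≡ 14 mod 19. Verify: 15 × 14 = 210 ≡ 1 mod 19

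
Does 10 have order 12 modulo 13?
10^{6} ≡ 1 (mod 13) and 6 < 12, so ord_13(10) = 6 ≠ 12 and 10 is not a primitive root.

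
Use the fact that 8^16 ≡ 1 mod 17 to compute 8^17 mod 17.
By Fermat: 8^{16} ≡ 1 mod 17. So 8^{17} = 8^{16} · 8^{1} ≡ 8^{1} ≡ 8 mod 17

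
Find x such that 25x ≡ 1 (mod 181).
Since 181 is prime, by Fermat 25^(-1) ≡ 25^{179} ≡ 29 (mod 181). Verify: 25 × 29 = 725 ≡ 1 (mod 181)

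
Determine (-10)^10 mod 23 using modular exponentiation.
By repeated squaring mod 23: (-10)^{1}≡13, (-10)^{2}≡8, (-10)^{4}≡18, (-10)^{8}≡2. Then (-10)^{10} = (-10)^{8+2} ≡ 2 × 8 ≡ 16 mod 23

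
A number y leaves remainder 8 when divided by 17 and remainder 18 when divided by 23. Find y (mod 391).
M = 17 × 23 = 391. M₁ = 23, y₁ ≡ 3 (mod 17). M₂ = 17, y₂ ≡ 19 (mod 23). y = 8×23×3 + 18×17×19 ≡ 110 (mod 391)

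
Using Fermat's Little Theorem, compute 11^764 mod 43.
By Fermat: 11^{42} ≡ 1 (mod 43). 764 ≡ 8 (mod 42). So 11^{764} ≡ 11^{8} ≡ 11 (mod 43)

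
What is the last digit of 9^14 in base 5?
Using Fermat: 9^{4} ≡ 1 (mod 5). 14 ≡ 2 (mod 4). So 9^{14} ≡ 9^{2} ≡ 1 (mod 5)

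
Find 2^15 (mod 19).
By repeated squaring (mod 19): 2^{1}≡2, 2^{2}≡4, 2^{4}≡16, 2^{8}≡9. Then 2^{15} = 2^{8+4+2+1} ≡ 9 × 16 × 4 × 2 ≡ 12 (mod 19)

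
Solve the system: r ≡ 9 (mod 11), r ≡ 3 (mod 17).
M = 11 × 17 = 187. M₁ = 17, y₁ ≡ 2 (mod 11). M₂ = 11, y₂ ≡ 14 (mod 17). r = 9×17×2 + 3×11×14 ≡ 20 (mod 187)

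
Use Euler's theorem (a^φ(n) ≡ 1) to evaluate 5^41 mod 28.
By Euler: 5^{12} ≡ 1 mod 28 since gcd(5, 28) = 1. 41 = 3×12 + 5. So 5^{41} ≡ 5^{5} ≡ 17 mod 28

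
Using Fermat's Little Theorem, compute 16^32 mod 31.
By Fermat: 16^{30} ≡ 1 (mod 31). So 16^{32} = 16^{30} · 16^{2} ≡ 16^{2} ≡ 8 (mod 31)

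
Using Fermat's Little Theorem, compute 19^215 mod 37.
By Fermat: 19^{36} ≡ 1 mod 37. 215 ≡ 35 mod 36. So 19^{215} ≡ 19^{35} ≡ 2 mod 37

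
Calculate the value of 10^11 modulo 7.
Using Fermat: 10^{6} ≡ 1 mod 7. 11 ≡ 5 mod 6. So 10^{11} ≡ 10^{5} ≡ 5 mod 7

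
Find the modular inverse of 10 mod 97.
Since 97 is prime, by Fermat 10^(-1) ≡ 10^{95} ≡ 68 (mod 97). Verify: 10 × 68 = 680 ≡ 1 (mod 97)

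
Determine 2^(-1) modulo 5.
Since 5 is prime, by Fermat 2^(-1) ≡ 2^{3} ≡ 3 (mod 5). Verify: 2 × 3 = 6 ≡ 1 (mod 5)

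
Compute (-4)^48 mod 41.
Using Fermat: (-4)^{40} ≡ 1 (mod 41). 48 ≡ 8 (mod 40). So (-4)^{48} ≡ (-4)^{8} ≡ 18 (mod 41)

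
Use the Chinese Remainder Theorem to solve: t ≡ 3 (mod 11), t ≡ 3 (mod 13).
M = 11 × 13 = 143. M₁ = 13, y₁ ≡ 6 (mod 11). M₂ = 11, y₂ ≡ 6 (mod 13). t = 3×13×6 + 3×11×6 ≡ 3 (mod 143)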